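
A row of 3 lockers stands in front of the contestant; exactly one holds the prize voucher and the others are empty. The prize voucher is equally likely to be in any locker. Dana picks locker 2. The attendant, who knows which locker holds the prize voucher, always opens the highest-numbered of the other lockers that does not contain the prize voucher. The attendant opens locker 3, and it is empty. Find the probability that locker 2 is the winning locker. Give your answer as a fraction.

1/2

Apply Bayes' rule, conditioning on where the prize voucher actually is.
If it is in either of lockers 1 and 2 (prior 1/3 each): locker 3 is the highest-numbered option available, probability 1; weight (1/3)·1 = 1/3 each.
If it is in locker 3 (prior 1/3): the attendant opened locker 3, so this case is ruled out; weight (1/3)·0 = 0.
The weights sum to 2/3.
So P(the prize voucher in locker 2 | the attendant opened locker 3) = (1/3) / (2/3) = 1/2.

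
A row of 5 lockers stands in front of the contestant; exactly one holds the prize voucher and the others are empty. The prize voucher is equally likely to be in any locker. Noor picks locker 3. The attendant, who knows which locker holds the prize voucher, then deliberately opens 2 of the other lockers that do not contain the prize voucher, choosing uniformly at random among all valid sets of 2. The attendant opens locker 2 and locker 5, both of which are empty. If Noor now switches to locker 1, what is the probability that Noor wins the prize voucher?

Apply Bayes' rule, conditioning on where the prize voucher actually is.
If it is in either of lockers 1 and 4 (prior 1/5 each): the attendant has 3 equally likely choices, so probability 1/3; weight (1/5)·(1/3) = 1/15 each.
If it is in either of lockers 2 and 5 (prior 1/5 each): that locker was opened and seen not to hold the prize — ruled out; weight (1/5)·0 = 0 each.
If it is in locker 3 (prior 1/5): the attendant has 6 equally likely choices, so probability 1/6; weight (1/5)·(1/6) = 1/30.
The weights sum to 1/6.
So P(the prize voucher in locker 1 | the attendant opened locker 2 and locker 5) = (1/15) / (1/6) = 2/5.

2/5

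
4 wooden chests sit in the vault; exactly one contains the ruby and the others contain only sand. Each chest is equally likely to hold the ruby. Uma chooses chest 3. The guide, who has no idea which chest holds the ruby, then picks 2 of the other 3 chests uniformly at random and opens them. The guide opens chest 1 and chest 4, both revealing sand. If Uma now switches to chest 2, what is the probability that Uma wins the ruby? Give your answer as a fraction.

Condition on the true location of the ruby.
If it is in either of chests 1 and 4 (prior 1/4 each): that chest was opened and seen not to hold the prize — ruled out; weight (1/4)·0 = 0 each.
If it is in either of chests 2 and 3 (prior 1/4 each): the guide picks exactly this set with probability 1/3 regardless, and none is the prize; weight (1/4)·(1/3) = 1/12 each.
The weights sum to 1/6.
So P(the ruby in chest 2 | the guide opened chest 1 and chest 4) = (1/12) / (1/6) = 1/2.

1/2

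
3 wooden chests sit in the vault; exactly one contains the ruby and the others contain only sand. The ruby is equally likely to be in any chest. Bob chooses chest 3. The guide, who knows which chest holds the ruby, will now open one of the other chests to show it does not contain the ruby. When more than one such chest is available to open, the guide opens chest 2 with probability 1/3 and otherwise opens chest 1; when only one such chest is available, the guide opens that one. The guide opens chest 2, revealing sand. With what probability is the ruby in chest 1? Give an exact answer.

Apply Bayes' rule, conditioning on where the ruby actually is.
If it is in chest 1 (prior 1/3): only chest 2 is available, probability 1; weight (1/3)·1 = 1/3.
If it is in chest 2 (prior 1/3): the guide opened chest 2, so this case is ruled out; weight (1/3)·0 = 0.
If it is in chest 3 (prior 1/3): chest 2 is available, opened with probability 1/3; weight (1/3)·(1/3) = 1/9.
The weights sum to 4/9.
So P(the ruby in chest 1 | the guide opened chest 2) = (1/3) / (4/9) = 3/4.

3/4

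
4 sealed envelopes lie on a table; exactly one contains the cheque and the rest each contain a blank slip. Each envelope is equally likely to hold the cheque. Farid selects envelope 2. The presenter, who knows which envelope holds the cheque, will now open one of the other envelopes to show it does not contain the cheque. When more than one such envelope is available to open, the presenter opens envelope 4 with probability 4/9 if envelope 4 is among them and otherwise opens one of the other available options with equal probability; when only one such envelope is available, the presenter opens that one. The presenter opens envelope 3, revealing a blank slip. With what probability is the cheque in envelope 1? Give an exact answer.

Consider each possible location of the cheque in turn.
If it is in envelope 1 (prior 1/4): envelope 4 is available but not opened, probability 5/9; weight (1/4)·(5/9) = 5/36.
If it is in envelope 2 (prior 1/4): envelope 4 is available but not opened; envelope 3 gets probability (1 − 4/9)/2 = 5/18; weight (1/4)·(5/18) = 5/72.
If it is in envelope 3 (prior 1/4): the presenter opened envelope 3, so this case is ruled out; weight (1/4)·0 = 0.
If it is in envelope 4 (prior 1/4): envelope 4 holds the prize so is unavailable; the presenter chooses uniformly among the 2 others, probability 1/2; weight (1/4)·(1/2) = 1/8.
The weights sum to 1/3.
So P(the cheque in envelope 1 | the presenter opened envelope 3) = (5/36) / (1/3) = 5/12.

5/12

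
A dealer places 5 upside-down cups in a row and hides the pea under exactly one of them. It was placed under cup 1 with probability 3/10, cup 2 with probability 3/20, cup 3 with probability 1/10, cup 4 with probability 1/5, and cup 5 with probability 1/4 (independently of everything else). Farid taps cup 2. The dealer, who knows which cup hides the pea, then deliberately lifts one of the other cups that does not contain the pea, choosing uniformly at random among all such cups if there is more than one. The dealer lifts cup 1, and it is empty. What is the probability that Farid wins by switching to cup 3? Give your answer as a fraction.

Consider each possible location of the pea in turn.
If it is under cup 1 (prior 3/10): the dealer opened cup 1, so this case is ruled out; weight (3/10)·0 = 0.
If it is under cup 2 (prior 3/20): the dealer has 4 equally likely choices, so probability 1/4; weight (3/20)·(1/4) = 3/80.
If it is under cup 3 (prior 1/10): the dealer has 3 equally likely choices, so probability 1/3; weight (1/10)·(1/3) = 1/30.
If it is under cup 4 (prior 1/5): the dealer has 3 equally likely choices, so probability 1/3; weight (1/5)·(1/3) = 1/15.
If it is under cup 5 (prior 1/4): the dealer has 3 equally likely choices, so probability 1/3; weight (1/4)·(1/3) = 1/12.
The weights sum to 53/240.
So P(the pea under cup 3 | the dealer opened cup 1) = (1/30) / (53/240) = 8/53.

8/53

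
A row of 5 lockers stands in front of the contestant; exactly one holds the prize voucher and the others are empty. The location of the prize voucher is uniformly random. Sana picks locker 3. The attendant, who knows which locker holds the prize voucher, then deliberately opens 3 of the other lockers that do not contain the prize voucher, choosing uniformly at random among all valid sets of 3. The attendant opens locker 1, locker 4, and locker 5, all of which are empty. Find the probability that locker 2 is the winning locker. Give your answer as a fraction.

Consider each possible location of the prize voucher in turn.
If it is in any of lockers 1, 4, and 5 (prior 1/5 each): that locker was opened and seen not to hold the prize — ruled out; weight (1/5)·0 = 0 each.
If it is in locker 2 (prior 1/5): the attendant has no choice, probability 1; weight (1/5)·1 = 1/5.
If it is in locker 3 (prior 1/5): the attendant has 4 equally likely choices, so probability 1/4; weight (1/5)·(1/4) = 1/20.
The weights sum to 1/4.
So P(the prize voucher in locker 2 | the attendant opened locker 1, locker 4, and locker 5) = (1/5) / (1/4) = 4/5.

4/5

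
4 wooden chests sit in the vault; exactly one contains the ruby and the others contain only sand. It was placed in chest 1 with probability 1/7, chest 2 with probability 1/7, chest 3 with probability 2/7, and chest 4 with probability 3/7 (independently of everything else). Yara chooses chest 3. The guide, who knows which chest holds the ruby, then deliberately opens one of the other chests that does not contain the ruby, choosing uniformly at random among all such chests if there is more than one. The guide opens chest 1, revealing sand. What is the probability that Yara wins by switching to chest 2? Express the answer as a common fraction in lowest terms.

Condition on the true location of the ruby.
If it is in chest 1 (prior 1/7): the guide opened chest 1, so this case is ruled out; weight (1/7)·0 = 0.
If it is in chest 2 (prior 1/7): the guide has 2 equally likely choices, so probability 1/2; weight (1/7)·(1/2) = 1/14.
If it is in chest 3 (prior 2/7): the guide has 3 equally likely choices, so probability 1/3; weight (2/7)·(1/3) = 2/21.
If it is in chest 4 (prior 3/7): the guide has 2 equally likely choices, so probability 1/2; weight (3/7)·(1/2) = 3/14.
The weights sum to 8/21.
So P(the ruby in chest 2 | the guide opened chest 1) = (1/14) / (8/21) = 3/16.

3/16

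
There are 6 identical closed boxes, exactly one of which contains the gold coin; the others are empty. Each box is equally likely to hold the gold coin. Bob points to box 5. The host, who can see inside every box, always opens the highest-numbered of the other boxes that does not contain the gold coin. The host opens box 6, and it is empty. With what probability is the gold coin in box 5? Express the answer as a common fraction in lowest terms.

1/5

Condition on the true location of the gold coin.
If it is in any of boxes 1, 2, 3, 4, and 5 (prior 1/6 each): box 6 is the highest-numbered option available, probability 1; weight (1/6)·1 = 1/6 each.
If it is in box 6 (prior 1/6): the host opened box 6, so this case is ruled out; weight (1/6)·0 = 0.
The weights sum to 5/6.
So P(the gold coin in box 5 | the host opened box 6) = (1/6) / (5/6) = 1/5.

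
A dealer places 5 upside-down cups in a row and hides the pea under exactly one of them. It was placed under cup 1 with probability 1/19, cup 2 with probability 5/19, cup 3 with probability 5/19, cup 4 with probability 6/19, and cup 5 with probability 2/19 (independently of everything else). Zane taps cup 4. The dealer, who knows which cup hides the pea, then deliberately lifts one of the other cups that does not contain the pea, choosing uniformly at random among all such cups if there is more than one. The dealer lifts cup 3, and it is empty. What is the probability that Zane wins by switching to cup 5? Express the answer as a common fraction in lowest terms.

Consider each possible location of the pea in turn.
If it is under cup 1 (prior 1/19): the dealer has 3 equally likely choices, so probability 1/3; weight (1/19)·(1/3) = 1/57.
If it is under cup 2 (prior 5/19): the dealer has 3 equally likely choices, so probability 1/3; weight (5/19)·(1/3) = 5/57.
If it is under cup 3 (prior 5/19): the dealer opened cup 3, so this case is ruled out; weight (5/19)·0 = 0.
If it is under cup 4 (prior 6/19): the dealer has 4 equally likely choices, so probability 1/4; weight (6/19)·(1/4) = 3/38.
If it is under cup 5 (prior 2/19): the dealer has 3 equally likely choices, so probability 1/3; weight (2/19)·(1/3) = 2/57.
The weights sum to 25/114.
So P(the pea under cup 5 | the dealer opened cup 3) = (2/57) / (25/114) = 4/25.

4/25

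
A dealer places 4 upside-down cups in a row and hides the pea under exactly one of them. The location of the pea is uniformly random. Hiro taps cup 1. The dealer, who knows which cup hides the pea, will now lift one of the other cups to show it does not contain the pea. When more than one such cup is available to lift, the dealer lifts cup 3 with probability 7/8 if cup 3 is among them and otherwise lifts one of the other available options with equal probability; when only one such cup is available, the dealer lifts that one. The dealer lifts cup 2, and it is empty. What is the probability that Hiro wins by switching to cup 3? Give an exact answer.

Condition on the true location of the pea.
If it is under cup 1 (prior 1/4): cup 3 is available but not opened; cup 2 gets probability (1 − 7/8)/2 = 1/16; weight (1/4)·(1/16) = 1/64.
If it is under cup 2 (prior 1/4): the dealer opened cup 2, so this case is ruled out; weight (1/4)·0 = 0.
If it is under cup 3 (prior 1/4): cup 3 holds the prize so is unavailable; the dealer chooses uniformly among the 2 others, probability 1/2; weight (1/4)·(1/2) = 1/8.
If it is under cup 4 (prior 1/4): cup 3 is available but not opened, probability 1/8; weight (1/4)·(1/8) = 1/32.
The weights sum to 11/64.
So P(the pea under cup 3 | the dealer opened cup 2) = (1/8) / (11/64) = 8/11.

8/11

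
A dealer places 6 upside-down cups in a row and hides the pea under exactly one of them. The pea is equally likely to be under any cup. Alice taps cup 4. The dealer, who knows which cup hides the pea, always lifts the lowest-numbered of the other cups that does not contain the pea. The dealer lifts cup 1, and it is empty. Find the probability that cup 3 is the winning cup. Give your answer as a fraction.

Apply Bayes' rule, conditioning on where the pea actually is.
If it is under cup 1 (prior 1/6): the dealer opened cup 1, so this case is ruled out; weight (1/6)·0 = 0.
If it is under any of cups 2, 3, 4, 5, and 6 (prior 1/6 each): cup 1 is the lowest-numbered option available, probability 1; weight (1/6)·1 = 1/6 each.
The weights sum to 5/6.
So P(the pea under cup 3 | the dealer opened cup 1) = (1/6) / (5/6) = 1/5.

1/5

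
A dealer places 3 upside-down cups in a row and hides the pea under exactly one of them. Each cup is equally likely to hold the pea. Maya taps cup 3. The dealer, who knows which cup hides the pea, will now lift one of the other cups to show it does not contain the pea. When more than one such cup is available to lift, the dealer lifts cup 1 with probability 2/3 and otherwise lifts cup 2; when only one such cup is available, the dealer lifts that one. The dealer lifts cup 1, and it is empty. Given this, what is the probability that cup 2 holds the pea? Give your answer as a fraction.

3/5

Apply Bayes' rule, conditioning on where the pea actually is.
If it is under cup 1 (prior 1/3): the dealer opened cup 1, so this case is ruled out; weight (1/3)·0 = 0.
If it is under cup 2 (prior 1/3): only cup 1 is available, probability 1; weight (1/3)·1 = 1/3.
If it is under cup 3 (prior 1/3): cup 1 is available, opened with probability 2/3; weight (1/3)·(2/3) = 2/9.
The weights sum to 5/9.
So P(the pea under cup 2 | the dealer opened cup 1) = (1/3) / (5/9) = 3/5.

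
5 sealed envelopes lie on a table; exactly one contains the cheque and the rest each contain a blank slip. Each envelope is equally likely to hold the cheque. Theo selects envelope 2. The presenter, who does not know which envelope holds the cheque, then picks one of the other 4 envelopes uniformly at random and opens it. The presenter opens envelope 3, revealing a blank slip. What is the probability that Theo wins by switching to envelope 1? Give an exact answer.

Because the presenter chose which envelope to open without knowing where the cheque is, the choice is independent of the prize location. Learning that envelope 3 does not hold the cheque simply rules out that one location and leaves the remaining 4 envelopes still equally likely by symmetry.
So P(the cheque in envelope 1) = 1/4.

1/4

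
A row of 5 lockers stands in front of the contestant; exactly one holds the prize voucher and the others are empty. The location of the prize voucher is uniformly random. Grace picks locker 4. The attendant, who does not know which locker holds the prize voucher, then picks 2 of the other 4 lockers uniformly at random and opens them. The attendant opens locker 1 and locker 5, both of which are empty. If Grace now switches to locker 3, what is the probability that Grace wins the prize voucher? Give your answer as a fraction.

1/3

Consider each possible location of the prize voucher in turn.
If it is in either of lockers 1 and 5 (prior 1/5 each): that locker was opened and seen not to hold the prize — ruled out; weight (1/5)·0 = 0 each.
If it is in any of lockers 2, 3, and 4 (prior 1/5 each): the attendant picks exactly this set with probability 1/6 regardless, and none is the prize; weight (1/5)·(1/6) = 1/30 each.
The weights sum to 1/10.
So P(the prize voucher in locker 3 | the attendant opened locker 1 and locker 5) = (1/30) / (1/10) = 1/3.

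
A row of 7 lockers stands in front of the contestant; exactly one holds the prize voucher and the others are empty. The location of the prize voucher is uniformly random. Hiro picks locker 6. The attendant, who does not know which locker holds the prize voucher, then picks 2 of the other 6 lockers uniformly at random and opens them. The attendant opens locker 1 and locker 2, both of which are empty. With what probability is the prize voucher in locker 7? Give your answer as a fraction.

Because the attendant chose which lockers to open without knowing where the prize voucher is, the choice is independent of the prize location. Learning that none of the 2 opened lockers holds the prize voucher simply rules out those 2 locations and leaves the remaining 5 lockers still equally likely by symmetry.
So P(the prize voucher in locker 7) = 1/5.

1/5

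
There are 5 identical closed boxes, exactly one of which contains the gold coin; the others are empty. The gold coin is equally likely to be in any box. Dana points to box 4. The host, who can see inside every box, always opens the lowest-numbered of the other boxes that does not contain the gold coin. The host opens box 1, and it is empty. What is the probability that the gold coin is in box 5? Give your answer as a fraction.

Condition on the true location of the gold coin.
If it is in box 1 (prior 1/5): the host opened box 1, so this case is ruled out; weight (1/5)·0 = 0.
If it is in any of boxes 2, 3, 4, and 5 (prior 1/5 each): box 1 is the lowest-numbered option available, probability 1; weight (1/5)·1 = 1/5 each.
The weights sum to 4/5.
So P(the gold coin in box 5 | the host opened box 1) = (1/5) / (4/5) = 1/4.

1/4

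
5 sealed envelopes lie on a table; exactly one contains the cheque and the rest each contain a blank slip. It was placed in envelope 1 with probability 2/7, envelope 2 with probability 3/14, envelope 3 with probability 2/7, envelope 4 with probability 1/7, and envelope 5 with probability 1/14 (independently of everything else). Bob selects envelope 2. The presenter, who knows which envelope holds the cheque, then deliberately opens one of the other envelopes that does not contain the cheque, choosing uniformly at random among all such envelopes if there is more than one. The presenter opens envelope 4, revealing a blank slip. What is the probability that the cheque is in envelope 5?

Condition on the true location of the cheque.
If it is in either of envelopes 1 and 3 (prior 2/7 each): the presenter has 3 equally likely choices, so probability 1/3; weight (2/7)·(1/3) = 2/21 each.
If it is in envelope 2 (prior 3/14): the presenter has 4 equally likely choices, so probability 1/4; weight (3/14)·(1/4) = 3/56.
If it is in envelope 4 (prior 1/7): the presenter opened envelope 4, so this case is ruled out; weight (1/7)·0 = 0.
If it is in envelope 5 (prior 1/14): the presenter has 3 equally likely choices, so probability 1/3; weight (1/14)·(1/3) = 1/42.
The weights sum to 15/56.
So P(the cheque in envelope 5 | the presenter opened envelope 4) = (1/42) / (15/56) = 4/45.

4/45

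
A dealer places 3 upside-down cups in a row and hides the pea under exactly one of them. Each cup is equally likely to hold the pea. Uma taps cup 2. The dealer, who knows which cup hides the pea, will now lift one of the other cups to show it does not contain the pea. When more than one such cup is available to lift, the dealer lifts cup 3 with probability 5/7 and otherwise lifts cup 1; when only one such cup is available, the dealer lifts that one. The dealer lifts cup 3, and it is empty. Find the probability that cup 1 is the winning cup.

Apply Bayes' rule, conditioning on where the pea actually is.
If it is under cup 1 (prior 1/3): only cup 3 is available, probability 1; weight (1/3)·1 = 1/3.
If it is under cup 2 (prior 1/3): cup 3 is available, opened with probability 5/7; weight (1/3)·(5/7) = 5/21.
If it is under cup 3 (prior 1/3): the dealer opened cup 3, so this case is ruled out; weight (1/3)·0 = 0.
The weights sum to 4/7.
So P(the pea under cup 1 | the dealer opened cup 3) = (1/3) / (4/7) = 7/12.

7/12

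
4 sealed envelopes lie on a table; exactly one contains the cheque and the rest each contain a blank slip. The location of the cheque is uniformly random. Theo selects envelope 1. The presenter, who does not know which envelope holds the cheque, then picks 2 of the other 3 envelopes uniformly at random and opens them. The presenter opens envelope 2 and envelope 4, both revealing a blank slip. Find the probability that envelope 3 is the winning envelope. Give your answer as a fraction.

1/2

Because the presenter chose which envelopes to open without knowing where the cheque is, the choice is independent of the prize location. Learning that none of the 2 opened envelopes holds the cheque simply rules out those 2 locations and leaves the remaining 2 envelopes still equally likely by symmetry.
So P(the cheque in envelope 3) = 1/2.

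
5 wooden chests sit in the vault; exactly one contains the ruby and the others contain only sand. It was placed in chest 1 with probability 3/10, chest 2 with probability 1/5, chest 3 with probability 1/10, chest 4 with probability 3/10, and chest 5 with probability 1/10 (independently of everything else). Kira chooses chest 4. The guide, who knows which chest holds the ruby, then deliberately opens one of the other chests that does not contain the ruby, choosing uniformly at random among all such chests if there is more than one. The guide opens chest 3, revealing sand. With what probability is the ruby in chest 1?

4/11

Apply Bayes' rule, conditioning on where the ruby actually is.
If it is in chest 1 (prior 3/10): the guide has 3 equally likely choices, so probability 1/3; weight (3/10)·(1/3) = 1/10.
If it is in chest 2 (prior 1/5): the guide has 3 equally likely choices, so probability 1/3; weight (1/5)·(1/3) = 1/15.
If it is in chest 3 (prior 1/10): the guide opened chest 3, so this case is ruled out; weight (1/10)·0 = 0.
If it is in chest 4 (prior 3/10): the guide has 4 equally likely choices, so probability 1/4; weight (3/10)·(1/4) = 3/40.
If it is in chest 5 (prior 1/10): the guide has 3 equally likely choices, so probability 1/3; weight (1/10)·(1/3) = 1/30.
The weights sum to 11/40.
So P(the ruby in chest 1 | the guide opened chest 3) = (1/10) / (11/40) = 4/11.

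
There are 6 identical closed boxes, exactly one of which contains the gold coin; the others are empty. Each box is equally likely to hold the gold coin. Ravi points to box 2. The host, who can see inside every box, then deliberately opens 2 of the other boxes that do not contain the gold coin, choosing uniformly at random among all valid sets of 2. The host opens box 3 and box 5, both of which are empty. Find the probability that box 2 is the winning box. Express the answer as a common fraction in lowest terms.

Consider each possible location of the gold coin in turn.
If it is in any of boxes 1, 4, and 6 (prior 1/6 each): the host has 6 equally likely choices, so probability 1/6; weight (1/6)·(1/6) = 1/36 each.
If it is in box 2 (prior 1/6): the host has 10 equally likely choices, so probability 1/10; weight (1/6)·(1/10) = 1/60.
If it is in either of boxes 3 and 5 (prior 1/6 each): that box was opened and seen not to hold the prize — ruled out; weight (1/6)·0 = 0 each.
The weights sum to 1/10.
So P(the gold coin in box 2 | the host opened box 3 and box 5) = (1/60) / (1/10) = 1/6.

1/6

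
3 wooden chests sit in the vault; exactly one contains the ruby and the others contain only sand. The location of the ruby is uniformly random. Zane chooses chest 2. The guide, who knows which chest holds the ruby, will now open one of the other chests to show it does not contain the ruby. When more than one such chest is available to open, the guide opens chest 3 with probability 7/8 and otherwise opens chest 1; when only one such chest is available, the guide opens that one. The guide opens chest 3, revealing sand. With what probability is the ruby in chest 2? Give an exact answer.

7/15

Apply Bayes' rule, conditioning on where the ruby actually is.
If it is in chest 1 (prior 1/3): only chest 3 is available, probability 1; weight (1/3)·1 = 1/3.
If it is in chest 2 (prior 1/3): chest 3 is available, opened with probability 7/8; weight (1/3)·(7/8) = 7/24.
If it is in chest 3 (prior 1/3): the guide opened chest 3, so this case is ruled out; weight (1/3)·0 = 0.
The weights sum to 5/8.
So P(the ruby in chest 2 | the guide opened chest 3) = (7/24) / (5/8) = 7/15.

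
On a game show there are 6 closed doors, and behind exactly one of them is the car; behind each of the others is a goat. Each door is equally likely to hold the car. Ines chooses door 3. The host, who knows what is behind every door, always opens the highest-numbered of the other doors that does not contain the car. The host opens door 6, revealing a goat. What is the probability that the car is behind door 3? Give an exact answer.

Condition on the true location of the car.
If it is behind any of doors 1, 2, 3, 4, and 5 (prior 1/6 each): door 6 is the highest-numbered option available, probability 1; weight (1/6)·1 = 1/6 each.
If it is behind door 6 (prior 1/6): the host opened door 6, so this case is ruled out; weight (1/6)·0 = 0.
The weights sum to 5/6.
So P(the car behind door 3 | the host opened door 6) = (1/6) / (5/6) = 1/5.

1/5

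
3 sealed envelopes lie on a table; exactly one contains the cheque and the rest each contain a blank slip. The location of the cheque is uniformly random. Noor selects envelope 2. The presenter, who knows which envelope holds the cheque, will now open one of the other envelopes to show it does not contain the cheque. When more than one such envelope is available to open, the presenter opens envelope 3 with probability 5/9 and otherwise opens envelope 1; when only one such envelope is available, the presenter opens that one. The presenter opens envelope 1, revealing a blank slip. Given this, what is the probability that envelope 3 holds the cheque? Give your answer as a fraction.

9/13

Consider each possible location of the cheque in turn.
If it is in envelope 1 (prior 1/3): the presenter opened envelope 1, so this case is ruled out; weight (1/3)·0 = 0.
If it is in envelope 2 (prior 1/3): envelope 3 is available but not opened, probability 4/9; weight (1/3)·(4/9) = 4/27.
If it is in envelope 3 (prior 1/3): only envelope 1 is available, probability 1; weight (1/3)·1 = 1/3.
The weights sum to 13/27.
So P(the cheque in envelope 3 | the presenter opened envelope 1) = (1/3) / (13/27) = 9/13.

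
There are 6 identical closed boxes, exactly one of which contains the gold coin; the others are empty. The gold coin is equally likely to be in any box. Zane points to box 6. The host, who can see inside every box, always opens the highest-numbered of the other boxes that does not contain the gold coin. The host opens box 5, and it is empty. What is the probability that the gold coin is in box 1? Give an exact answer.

Condition on the true location of the gold coin.
If it is in any of boxes 1, 2, 3, 4, and 6 (prior 1/6 each): box 5 is the highest-numbered option available, probability 1; weight (1/6)·1 = 1/6 each.
If it is in box 5 (prior 1/6): the host opened box 5, so this case is ruled out; weight (1/6)·0 = 0.
The weights sum to 5/6.
So P(the gold coin in box 1 | the host opened box 5) = (1/6) / (5/6) = 1/5.

1/5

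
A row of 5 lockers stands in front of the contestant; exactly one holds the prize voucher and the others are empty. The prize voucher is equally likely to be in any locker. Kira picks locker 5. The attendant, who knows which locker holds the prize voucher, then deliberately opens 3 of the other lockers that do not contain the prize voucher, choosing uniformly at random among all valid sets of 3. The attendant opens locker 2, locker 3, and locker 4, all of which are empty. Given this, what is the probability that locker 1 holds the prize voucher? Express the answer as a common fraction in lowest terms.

4/5

Apply Bayes' rule, conditioning on where the prize voucher actually is.
If it is in locker 1 (prior 1/5): the attendant has no choice, probability 1; weight (1/5)·1 = 1/5.
If it is in any of lockers 2, 3, and 4 (prior 1/5 each): that locker was opened and seen not to hold the prize — ruled out; weight (1/5)·0 = 0 each.
If it is in locker 5 (prior 1/5): the attendant has 4 equally likely choices, so probability 1/4; weight (1/5)·(1/4) = 1/20.
The weights sum to 1/4.
So P(the prize voucher in locker 1 | the attendant opened locker 2, locker 3, and locker 4) = (1/5) / (1/4) = 4/5.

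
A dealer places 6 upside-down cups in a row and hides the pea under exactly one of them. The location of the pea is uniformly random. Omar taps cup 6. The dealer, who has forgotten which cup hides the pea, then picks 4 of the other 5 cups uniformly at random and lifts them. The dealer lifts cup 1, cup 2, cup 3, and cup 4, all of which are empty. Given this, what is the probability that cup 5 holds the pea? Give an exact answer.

Because the dealer chose which cups to lift without knowing where the pea is, the choice is independent of the prize location. Learning that none of the 4 opened cups holds the pea simply rules out those 4 locations and leaves the remaining 2 cups still equally likely by symmetry.
So P(the pea under cup 5) = 1/2.

1/2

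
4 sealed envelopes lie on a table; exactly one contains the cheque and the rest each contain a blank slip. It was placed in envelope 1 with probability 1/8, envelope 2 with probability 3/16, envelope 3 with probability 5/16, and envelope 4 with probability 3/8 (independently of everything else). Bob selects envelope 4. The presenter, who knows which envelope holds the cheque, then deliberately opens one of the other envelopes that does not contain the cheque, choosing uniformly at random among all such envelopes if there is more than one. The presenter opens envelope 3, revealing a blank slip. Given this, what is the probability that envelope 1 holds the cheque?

2/9

Condition on the true location of the cheque.
If it is in envelope 1 (prior 1/8): the presenter has 2 equally likely choices, so probability 1/2; weight (1/8)·(1/2) = 1/16.
If it is in envelope 2 (prior 3/16): the presenter has 2 equally likely choices, so probability 1/2; weight (3/16)·(1/2) = 3/32.
If it is in envelope 3 (prior 5/16): the presenter opened envelope 3, so this case is ruled out; weight (5/16)·0 = 0.
If it is in envelope 4 (prior 3/8): the presenter has 3 equally likely choices, so probability 1/3; weight (3/8)·(1/3) = 1/8.
The weights sum to 9/32.
So P(the cheque in envelope 1 | the presenter opened envelope 3) = (1/16) / (9/32) = 2/9.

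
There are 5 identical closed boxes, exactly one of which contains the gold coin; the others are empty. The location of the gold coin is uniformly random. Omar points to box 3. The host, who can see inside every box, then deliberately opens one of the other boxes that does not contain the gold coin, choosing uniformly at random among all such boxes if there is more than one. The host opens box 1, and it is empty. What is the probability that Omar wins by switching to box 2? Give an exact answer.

4/15

Condition on the true location of the gold coin.
If it is in box 1 (prior 1/5): the host opened box 1, so this case is ruled out; weight (1/5)·0 = 0.
If it is in any of boxes 2, 4, and 5 (prior 1/5 each): the host has 3 equally likely choices, so probability 1/3; weight (1/5)·(1/3) = 1/15 each.
If it is in box 3 (prior 1/5): the host has 4 equally likely choices, so probability 1/4; weight (1/5)·(1/4) = 1/20.
The weights sum to 1/4.
So P(the gold coin in box 2 | the host opened box 1) = (1/15) / (1/4) = 4/15.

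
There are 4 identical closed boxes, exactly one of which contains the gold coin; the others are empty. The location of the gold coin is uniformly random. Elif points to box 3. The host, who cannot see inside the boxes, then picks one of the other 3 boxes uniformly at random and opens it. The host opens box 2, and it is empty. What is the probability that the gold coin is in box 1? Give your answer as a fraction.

Condition on the true location of the gold coin.
If it is in any of boxes 1, 3, and 4 (prior 1/4 each): the host picks box 2 with probability 1/3 regardless, and it is not the prize; weight (1/4)·(1/3) = 1/12 each.
If it is in box 2 (prior 1/4): the host opened box 2, so this case is ruled out; weight (1/4)·0 = 0.
The weights sum to 1/4.
So P(the gold coin in box 1 | the host opened box 2) = (1/12) / (1/4) = 1/3.

1/3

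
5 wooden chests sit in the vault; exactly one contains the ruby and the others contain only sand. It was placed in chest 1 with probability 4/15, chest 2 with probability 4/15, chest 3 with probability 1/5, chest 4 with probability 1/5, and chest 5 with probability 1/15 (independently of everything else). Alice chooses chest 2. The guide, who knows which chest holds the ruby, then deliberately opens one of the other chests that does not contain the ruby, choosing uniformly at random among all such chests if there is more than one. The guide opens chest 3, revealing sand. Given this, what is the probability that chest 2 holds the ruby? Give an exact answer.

Condition on the true location of the ruby.
If it is in chest 1 (prior 4/15): the guide has 3 equally likely choices, so probability 1/3; weight (4/15)·(1/3) = 4/45.
If it is in chest 2 (prior 4/15): the guide has 4 equally likely choices, so probability 1/4; weight (4/15)·(1/4) = 1/15.
If it is in chest 3 (prior 1/5): the guide opened chest 3, so this case is ruled out; weight (1/5)·0 = 0.
If it is in chest 4 (prior 1/5): the guide has 3 equally likely choices, so probability 1/3; weight (1/5)·(1/3) = 1/15.
If it is in chest 5 (prior 1/15): the guide has 3 equally likely choices, so probability 1/3; weight (1/15)·(1/3) = 1/45.
The weights sum to 11/45.
So P(the ruby in chest 2 | the guide opened chest 3) = (1/15) / (11/45) = 3/11.

3/11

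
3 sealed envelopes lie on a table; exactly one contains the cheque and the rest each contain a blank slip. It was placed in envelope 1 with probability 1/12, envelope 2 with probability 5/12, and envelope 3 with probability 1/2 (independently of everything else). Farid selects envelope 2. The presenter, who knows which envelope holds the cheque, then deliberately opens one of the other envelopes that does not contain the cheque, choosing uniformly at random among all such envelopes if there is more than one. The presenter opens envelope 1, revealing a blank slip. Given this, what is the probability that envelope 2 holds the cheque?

Apply Bayes' rule, conditioning on where the cheque actually is.
If it is in envelope 1 (prior 1/12): the presenter opened envelope 1, so this case is ruled out; weight (1/12)·0 = 0.
If it is in envelope 2 (prior 5/12): the presenter has 2 equally likely choices, so probability 1/2; weight (5/12)·(1/2) = 5/24.
If it is in envelope 3 (prior 1/2): the presenter has no choice, probability 1; weight (1/2)·1 = 1/2.
The weights sum to 17/24.
So P(the cheque in envelope 2 | the presenter opened envelope 1) = (5/24) / (17/24) = 5/17.

5/17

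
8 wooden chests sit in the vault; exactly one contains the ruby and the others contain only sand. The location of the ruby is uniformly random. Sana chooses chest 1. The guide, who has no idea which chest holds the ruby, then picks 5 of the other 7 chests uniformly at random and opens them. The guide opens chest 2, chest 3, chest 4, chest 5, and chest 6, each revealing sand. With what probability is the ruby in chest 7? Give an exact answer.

Apply Bayes' rule, conditioning on where the ruby actually is.
If it is in any of chests 1, 7, and 8 (prior 1/8 each): the guide picks exactly this set with probability 1/21 regardless, and none is the prize; weight (1/8)·(1/21) = 1/168 each.
If it is in any of chests 2, 3, 4, 5, and 6 (prior 1/8 each): that chest was opened and seen not to hold the prize — ruled out; weight (1/8)·0 = 0 each.
The weights sum to 1/56.
So P(the ruby in chest 7 | the guide opened chest 2, chest 3, chest 4, chest 5, and chest 6) = (1/168) / (1/56) = 1/3.

1/3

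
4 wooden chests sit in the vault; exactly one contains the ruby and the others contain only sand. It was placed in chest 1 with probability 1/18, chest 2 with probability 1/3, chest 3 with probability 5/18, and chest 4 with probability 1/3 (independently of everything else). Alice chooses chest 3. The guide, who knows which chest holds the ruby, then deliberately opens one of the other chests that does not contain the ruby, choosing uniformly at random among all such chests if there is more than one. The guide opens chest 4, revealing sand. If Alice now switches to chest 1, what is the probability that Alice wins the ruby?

Apply Bayes' rule, conditioning on where the ruby actually is.
If it is in chest 1 (prior 1/18): the guide has 2 equally likely choices, so probability 1/2; weight (1/18)·(1/2) = 1/36.
If it is in chest 2 (prior 1/3): the guide has 2 equally likely choices, so probability 1/2; weight (1/3)·(1/2) = 1/6.
If it is in chest 3 (prior 5/18): the guide has 3 equally likely choices, so probability 1/3; weight (5/18)·(1/3) = 5/54.
If it is in chest 4 (prior 1/3): the guide opened chest 4, so this case is ruled out; weight (1/3)·0 = 0.
The weights sum to 31/108.
So P(the ruby in chest 1 | the guide opened chest 4) = (1/36) / (31/108) = 3/31.

3/31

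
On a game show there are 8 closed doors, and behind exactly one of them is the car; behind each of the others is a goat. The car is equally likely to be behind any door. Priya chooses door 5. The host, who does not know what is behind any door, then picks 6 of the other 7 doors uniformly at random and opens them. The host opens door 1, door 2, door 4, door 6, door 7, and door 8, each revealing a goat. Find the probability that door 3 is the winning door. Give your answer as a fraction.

1/2

Consider each possible location of the car in turn.
If it is behind any of doors 1, 2, 4, 6, 7, and 8 (prior 1/8 each): that door was opened and seen not to hold the prize — ruled out; weight (1/8)·0 = 0 each.
If it is behind either of doors 3 and 5 (prior 1/8 each): the host picks exactly this set with probability 1/7 regardless, and none is the prize; weight (1/8)·(1/7) = 1/56 each.
The weights sum to 1/28.
So P(the car behind door 3 | the host opened door 1, door 2, door 4, door 6, door 7, and door 8) = (1/56) / (1/28) = 1/2.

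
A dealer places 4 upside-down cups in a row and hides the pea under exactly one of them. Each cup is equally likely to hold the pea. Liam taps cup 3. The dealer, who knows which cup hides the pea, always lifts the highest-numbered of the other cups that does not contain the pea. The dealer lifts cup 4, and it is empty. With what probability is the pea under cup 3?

1/3

Consider each possible location of the pea in turn.
If it is under any of cups 1, 2, and 3 (prior 1/4 each): cup 4 is the highest-numbered option available, probability 1; weight (1/4)·1 = 1/4 each.
If it is under cup 4 (prior 1/4): the dealer opened cup 4, so this case is ruled out; weight (1/4)·0 = 0.
The weights sum to 3/4.
So P(the pea under cup 3 | the dealer opened cup 4) = (1/4) / (3/4) = 1/3.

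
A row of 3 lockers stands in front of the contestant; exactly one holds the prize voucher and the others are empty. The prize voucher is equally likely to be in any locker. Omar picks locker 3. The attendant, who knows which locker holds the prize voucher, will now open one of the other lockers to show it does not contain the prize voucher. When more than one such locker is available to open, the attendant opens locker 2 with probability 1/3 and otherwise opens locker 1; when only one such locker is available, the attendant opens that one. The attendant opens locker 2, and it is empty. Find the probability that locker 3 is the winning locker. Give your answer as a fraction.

1/4

Consider each possible location of the prize voucher in turn.
If it is in locker 1 (prior 1/3): only locker 2 is available, probability 1; weight (1/3)·1 = 1/3.
If it is in locker 2 (prior 1/3): the attendant opened locker 2, so this case is ruled out; weight (1/3)·0 = 0.
If it is in locker 3 (prior 1/3): locker 2 is available, opened with probability 1/3; weight (1/3)·(1/3) = 1/9.
The weights sum to 4/9.
So P(the prize voucher in locker 3 | the attendant opened locker 2) = (1/9) / (4/9) = 1/4.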